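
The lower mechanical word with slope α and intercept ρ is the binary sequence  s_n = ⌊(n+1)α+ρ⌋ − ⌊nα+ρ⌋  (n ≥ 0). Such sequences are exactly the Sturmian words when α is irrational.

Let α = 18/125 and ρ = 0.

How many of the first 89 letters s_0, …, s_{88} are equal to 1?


#1s = Σ_{n=0}^{88} s_n = Σ_{n=0}^{88} (⌊(n+1)α+ρ⌋ − ⌊nα+ρ⌋)
the sum telescopes: every ⌊nα+ρ⌋ with 0 < n < 89 appears once with + and once with −, leaving ⌊89α+ρ⌋ − ⌊0·α+ρ⌋
89α + ρ = (89·18) / 125 = 1602/125
ρ = 0/125
⌊1602/125⌋ = 12,  ⌊0/125⌋ = 0
#1s = 12 − 0 = 12

12


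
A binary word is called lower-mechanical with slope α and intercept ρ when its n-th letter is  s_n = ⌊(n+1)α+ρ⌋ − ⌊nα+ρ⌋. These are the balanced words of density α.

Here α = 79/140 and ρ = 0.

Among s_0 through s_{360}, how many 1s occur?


#1s = Σ_{n=0}^{360} s_n = Σ_{n=0}^{360} (⌊(n+1)α+ρ⌋ − ⌊nα+ρ⌋)
the sum telescopes: every ⌊nα+ρ⌋ with 0 < n < 361 appears once with + and once with −, leaving ⌊361α+ρ⌋ − ⌊0·α+ρ⌋
361α + ρ = (361·79) / 140 = 28519/140
ρ = 0/140
⌊28519/140⌋ = 203,  ⌊0/140⌋ = 0
#1s = 203 − 0 = 203

203


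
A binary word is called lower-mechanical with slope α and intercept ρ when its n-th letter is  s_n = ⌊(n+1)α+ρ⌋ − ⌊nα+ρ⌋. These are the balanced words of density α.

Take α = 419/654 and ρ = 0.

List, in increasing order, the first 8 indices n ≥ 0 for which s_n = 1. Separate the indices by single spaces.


1 3 4 6 7 9 10 12

n=0: ⌊419/654⌋−⌊0/654⌋ = 0−0 = 0
n=1: ⌊838/654⌋−⌊419/654⌋ = 1−0 = 1  ← one
n=2: ⌊1257/654⌋−⌊838/654⌋ = 1−1 = 0
n=3: ⌊1676/654⌋−⌊1257/654⌋ = 2−1 = 1  ← one
n=4: ⌊2095/654⌋−⌊1676/654⌋ = 3−2 = 1  ← one
n=5: ⌊2514/654⌋−⌊2095/654⌋ = 3−3 = 0
n=6: ⌊2933/654⌋−⌊2514/654⌋ = 4−3 = 1  ← one
n=7: ⌊3352/654⌋−⌊2933/654⌋ = 5−4 = 1  ← one
n=8: ⌊3771/654⌋−⌊3352/654⌋ = 5−5 = 0
n=9: ⌊4190/654⌋−⌊3771/654⌋ = 6−5 = 1  ← one
n=10: ⌊4609/654⌋−⌊4190/654⌋ = 7−6 = 1  ← one
n=11: ⌊5028/654⌋−⌊4609/654⌋ = 7−7 = 0
n=12: ⌊5447/654⌋−⌊5028/654⌋ = 8−7 = 1  ← one
positions of the first 8 ones: 1 3 4 6 7 9 10 12


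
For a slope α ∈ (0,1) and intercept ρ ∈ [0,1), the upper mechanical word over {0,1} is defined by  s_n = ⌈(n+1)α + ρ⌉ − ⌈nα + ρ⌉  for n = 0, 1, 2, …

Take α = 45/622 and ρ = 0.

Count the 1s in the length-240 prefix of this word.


#1s = Σ_{n=0}^{239} s_n = Σ_{n=0}^{239} (⌈(n+1)α+ρ⌉ − ⌈nα+ρ⌉)
the sum telescopes: every ⌈nα+ρ⌉ with 0 < n < 240 appears once with + and once with −, leaving ⌈240α+ρ⌉ − ⌈0·α+ρ⌉
240α + ρ = (240·45) / 622 = 10800/622
ρ = 0/622
⌈10800/622⌉ = 18,  ⌈0/622⌉ = 0
#1s = 18 − 0 = 18

18


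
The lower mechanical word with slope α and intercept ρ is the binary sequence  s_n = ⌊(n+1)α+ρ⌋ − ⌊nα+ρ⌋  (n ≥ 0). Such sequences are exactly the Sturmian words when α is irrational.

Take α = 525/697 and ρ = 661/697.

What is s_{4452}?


1

(n+1)α + ρ = (4453·525 + 661) / 697 = 2338486/697
nα + ρ     = (4452·525 + 661) / 697 = 2337961/697
⌊2338486/697⌋ = 3355,  ⌊2337961/697⌋ = 3354
s_{4452} = 3355 − 3354 = 1


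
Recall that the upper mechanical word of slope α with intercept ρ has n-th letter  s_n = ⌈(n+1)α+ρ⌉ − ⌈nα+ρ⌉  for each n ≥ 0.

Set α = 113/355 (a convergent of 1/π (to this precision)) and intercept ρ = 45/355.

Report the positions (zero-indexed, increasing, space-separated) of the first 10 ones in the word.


n=0: ⌈158/355⌉−⌈45/355⌉ = 1−1 = 0
n=1: ⌈271/355⌉−⌈158/355⌉ = 1−1 = 0
n=2: ⌈384/355⌉−⌈271/355⌉ = 2−1 = 1  ← one
n=3: ⌈497/355⌉−⌈384/355⌉ = 2−2 = 0
n=4: ⌈610/355⌉−⌈497/355⌉ = 2−2 = 0
n=5: ⌈723/355⌉−⌈610/355⌉ = 3−2 = 1  ← one
n=6: ⌈836/355⌉−⌈723/355⌉ = 3−3 = 0
n=7: ⌈949/355⌉−⌈836/355⌉ = 3−3 = 0
n=8: ⌈1062/355⌉−⌈949/355⌉ = 3−3 = 0
n=9: ⌈1175/355⌉−⌈1062/355⌉ = 4−3 = 1  ← one
n=10: ⌈1288/355⌉−⌈1175/355⌉ = 4−4 = 0
n=11: ⌈1401/355⌉−⌈1288/355⌉ = 4−4 = 0
n=12: ⌈1514/355⌉−⌈1401/355⌉ = 5−4 = 1  ← one
n=13: ⌈1627/355⌉−⌈1514/355⌉ = 5−5 = 0
n=14: ⌈1740/355⌉−⌈1627/355⌉ = 5−5 = 0
n=15: ⌈1853/355⌉−⌈1740/355⌉ = 6−5 = 1  ← one
n=16: ⌈1966/355⌉−⌈1853/355⌉ = 6−6 = 0
n=17: ⌈2079/355⌉−⌈1966/355⌉ = 6−6 = 0
n=18: ⌈2192/355⌉−⌈2079/355⌉ = 7−6 = 1  ← one
n=19: ⌈2305/355⌉−⌈2192/355⌉ = 7−7 = 0
n=20: ⌈2418/355⌉−⌈2305/355⌉ = 7−7 = 0
n=21: ⌈2531/355⌉−⌈2418/355⌉ = 8−7 = 1  ← one
n=22: ⌈2644/355⌉−⌈2531/355⌉ = 8−8 = 0
n=23: ⌈2757/355⌉−⌈2644/355⌉ = 8−8 = 0
n=24: ⌈2870/355⌉−⌈2757/355⌉ = 9−8 = 1  ← one
n=25: ⌈2983/355⌉−⌈2870/355⌉ = 9−9 = 0
n=26: ⌈3096/355⌉−⌈2983/355⌉ = 9−9 = 0
n=27: ⌈3209/355⌉−⌈3096/355⌉ = 10−9 = 1  ← one
n=28: ⌈3322/355⌉−⌈3209/355⌉ = 10−10 = 0
n=29: ⌈3435/355⌉−⌈3322/355⌉ = 10−10 = 0
n=30: ⌈3548/355⌉−⌈3435/355⌉ = 10−10 = 0
n=31: ⌈3661/355⌉−⌈3548/355⌉ = 11−10 = 1  ← one
positions of the first 10 ones: 2 5 9 12 15 18 21 24 27 31

2 5 9 12 15 18 21 24 27 31


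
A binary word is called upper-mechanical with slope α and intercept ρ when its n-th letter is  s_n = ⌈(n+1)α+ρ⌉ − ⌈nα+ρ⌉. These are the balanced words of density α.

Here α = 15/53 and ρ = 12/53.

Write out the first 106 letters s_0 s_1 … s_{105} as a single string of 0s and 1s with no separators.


0010001001000100100010010001000100100010010001001000100100010010001001000100100010001001000100100010010001

n=0: ⌈(1·15+12)/53⌉ − ⌈(0·15+12)/53⌉ = ⌈27/53⌉ − ⌈12/53⌉ = 1 − 1 = 0
n=1: ⌈(2·15+12)/53⌉ − ⌈(1·15+12)/53⌉ = ⌈42/53⌉ − ⌈27/53⌉ = 1 − 1 = 0
n=2: ⌈(3·15+12)/53⌉ − ⌈(2·15+12)/53⌉ = ⌈57/53⌉ − ⌈42/53⌉ = 2 − 1 = 1
n=3: ⌈(4·15+12)/53⌉ − ⌈(3·15+12)/53⌉ = ⌈72/53⌉ − ⌈57/53⌉ = 2 − 2 = 0
n=4: ⌈(5·15+12)/53⌉ − ⌈(4·15+12)/53⌉ = ⌈87/53⌉ − ⌈72/53⌉ = 2 − 2 = 0
n=5: ⌈(6·15+12)/53⌉ − ⌈(5·15+12)/53⌉ = ⌈102/53⌉ − ⌈87/53⌉ = 2 − 2 = 0
n=6: ⌈(7·15+12)/53⌉ − ⌈(6·15+12)/53⌉ = ⌈117/53⌉ − ⌈102/53⌉ = 3 − 2 = 1
n=7: ⌈(8·15+12)/53⌉ − ⌈(7·15+12)/53⌉ = ⌈132/53⌉ − ⌈117/53⌉ = 3 − 3 = 0
n=8: ⌈(9·15+12)/53⌉ − ⌈(8·15+12)/53⌉ = ⌈147/53⌉ − ⌈132/53⌉ = 3 − 3 = 0
n=9: ⌈(10·15+12)/53⌉ − ⌈(9·15+12)/53⌉ = ⌈162/53⌉ − ⌈147/53⌉ = 4 − 3 = 1
n=10: ⌈(11·15+12)/53⌉ − ⌈(10·15+12)/53⌉ = ⌈177/53⌉ − ⌈162/53⌉ = 4 − 4 = 0
n=11: ⌈(12·15+12)/53⌉ − ⌈(11·15+12)/53⌉ = ⌈192/53⌉ − ⌈177/53⌉ = 4 − 4 = 0
n=12: ⌈(13·15+12)/53⌉ − ⌈(12·15+12)/53⌉ = ⌈207/53⌉ − ⌈192/53⌉ = 4 − 4 = 0
n=13: ⌈(14·15+12)/53⌉ − ⌈(13·15+12)/53⌉ = ⌈222/53⌉ − ⌈207/53⌉ = 5 − 4 = 1
n=14: ⌈(15·15+12)/53⌉ − ⌈(14·15+12)/53⌉ = ⌈237/53⌉ − ⌈222/53⌉ = 5 − 5 = 0
n=15: ⌈(16·15+12)/53⌉ − ⌈(15·15+12)/53⌉ = ⌈252/53⌉ − ⌈237/53⌉ = 5 − 5 = 0
n=16: ⌈(17·15+12)/53⌉ − ⌈(16·15+12)/53⌉ = ⌈267/53⌉ − ⌈252/53⌉ = 6 − 5 = 1
n=17: ⌈(18·15+12)/53⌉ − ⌈(17·15+12)/53⌉ = ⌈282/53⌉ − ⌈267/53⌉ = 6 − 6 = 0
n=18: ⌈(19·15+12)/53⌉ − ⌈(18·15+12)/53⌉ = ⌈297/53⌉ − ⌈282/53⌉ = 6 − 6 = 0
n=19: ⌈(20·15+12)/53⌉ − ⌈(19·15+12)/53⌉ = ⌈312/53⌉ − ⌈297/53⌉ = 6 − 6 = 0
n=20: ⌈(21·15+12)/53⌉ − ⌈(20·15+12)/53⌉ = ⌈327/53⌉ − ⌈312/53⌉ = 7 − 6 = 1
n=21: ⌈(22·15+12)/53⌉ − ⌈(21·15+12)/53⌉ = ⌈342/53⌉ − ⌈327/53⌉ = 7 − 7 = 0
n=22: ⌈(23·15+12)/53⌉ − ⌈(22·15+12)/53⌉ = ⌈357/53⌉ − ⌈342/53⌉ = 7 − 7 = 0
n=23: ⌈(24·15+12)/53⌉ − ⌈(23·15+12)/53⌉ = ⌈372/53⌉ − ⌈357/53⌉ = 8 − 7 = 1
n=24: ⌈(25·15+12)/53⌉ − ⌈(24·15+12)/53⌉ = ⌈387/53⌉ − ⌈372/53⌉ = 8 − 8 = 0
n=25: ⌈(26·15+12)/53⌉ − ⌈(25·15+12)/53⌉ = ⌈402/53⌉ − ⌈387/53⌉ = 8 − 8 = 0
n=26: ⌈(27·15+12)/53⌉ − ⌈(26·15+12)/53⌉ = ⌈417/53⌉ − ⌈402/53⌉ = 8 − 8 = 0
n=27: ⌈(28·15+12)/53⌉ − ⌈(27·15+12)/53⌉ = ⌈432/53⌉ − ⌈417/53⌉ = 9 − 8 = 1
n=28: ⌈(29·15+12)/53⌉ − ⌈(28·15+12)/53⌉ = ⌈447/53⌉ − ⌈432/53⌉ = 9 − 9 = 0
n=29: ⌈(30·15+12)/53⌉ − ⌈(29·15+12)/53⌉ = ⌈462/53⌉ − ⌈447/53⌉ = 9 − 9 = 0
n=30: ⌈(31·15+12)/53⌉ − ⌈(30·15+12)/53⌉ = ⌈477/53⌉ − ⌈462/53⌉ = 9 − 9 = 0
n=31: ⌈(32·15+12)/53⌉ − ⌈(31·15+12)/53⌉ = ⌈492/53⌉ − ⌈477/53⌉ = 10 − 9 = 1
n=32: ⌈(33·15+12)/53⌉ − ⌈(32·15+12)/53⌉ = ⌈507/53⌉ − ⌈492/53⌉ = 10 − 10 = 0
n=33: ⌈(34·15+12)/53⌉ − ⌈(33·15+12)/53⌉ = ⌈522/53⌉ − ⌈507/53⌉ = 10 − 10 = 0
n=34: ⌈(35·15+12)/53⌉ − ⌈(34·15+12)/53⌉ = ⌈537/53⌉ − ⌈522/53⌉ = 11 − 10 = 1
n=35: ⌈(36·15+12)/53⌉ − ⌈(35·15+12)/53⌉ = ⌈552/53⌉ − ⌈537/53⌉ = 11 − 11 = 0
n=36: ⌈(37·15+12)/53⌉ − ⌈(36·15+12)/53⌉ = ⌈567/53⌉ − ⌈552/53⌉ = 11 − 11 = 0
n=37: ⌈(38·15+12)/53⌉ − ⌈(37·15+12)/53⌉ = ⌈582/53⌉ − ⌈567/53⌉ = 11 − 11 = 0
n=38: ⌈(39·15+12)/53⌉ − ⌈(38·15+12)/53⌉ = ⌈597/53⌉ − ⌈582/53⌉ = 12 − 11 = 1
n=39: ⌈(40·15+12)/53⌉ − ⌈(39·15+12)/53⌉ = ⌈612/53⌉ − ⌈597/53⌉ = 12 − 12 = 0
n=40: ⌈(41·15+12)/53⌉ − ⌈(40·15+12)/53⌉ = ⌈627/53⌉ − ⌈612/53⌉ = 12 − 12 = 0
n=41: ⌈(42·15+12)/53⌉ − ⌈(41·15+12)/53⌉ = ⌈642/53⌉ − ⌈627/53⌉ = 13 − 12 = 1
n=42: ⌈(43·15+12)/53⌉ − ⌈(42·15+12)/53⌉ = ⌈657/53⌉ − ⌈642/53⌉ = 13 − 13 = 0
n=43: ⌈(44·15+12)/53⌉ − ⌈(43·15+12)/53⌉ = ⌈672/53⌉ − ⌈657/53⌉ = 13 − 13 = 0
n=44: ⌈(45·15+12)/53⌉ − ⌈(44·15+12)/53⌉ = ⌈687/53⌉ − ⌈672/53⌉ = 13 − 13 = 0
n=45: ⌈(46·15+12)/53⌉ − ⌈(45·15+12)/53⌉ = ⌈702/53⌉ − ⌈687/53⌉ = 14 − 13 = 1
n=46: ⌈(47·15+12)/53⌉ − ⌈(46·15+12)/53⌉ = ⌈717/53⌉ − ⌈702/53⌉ = 14 − 14 = 0
n=47: ⌈(48·15+12)/53⌉ − ⌈(47·15+12)/53⌉ = ⌈732/53⌉ − ⌈717/53⌉ = 14 − 14 = 0
n=48: ⌈(49·15+12)/53⌉ − ⌈(48·15+12)/53⌉ = ⌈747/53⌉ − ⌈732/53⌉ = 15 − 14 = 1
n=49: ⌈(50·15+12)/53⌉ − ⌈(49·15+12)/53⌉ = ⌈762/53⌉ − ⌈747/53⌉ = 15 − 15 = 0
n=50: ⌈(51·15+12)/53⌉ − ⌈(50·15+12)/53⌉ = ⌈777/53⌉ − ⌈762/53⌉ = 15 − 15 = 0
n=51: ⌈(52·15+12)/53⌉ − ⌈(51·15+12)/53⌉ = ⌈792/53⌉ − ⌈777/53⌉ = 15 − 15 = 0
n=52: ⌈(53·15+12)/53⌉ − ⌈(52·15+12)/53⌉ = ⌈807/53⌉ − ⌈792/53⌉ = 16 − 15 = 1
n=53: ⌈(54·15+12)/53⌉ − ⌈(53·15+12)/53⌉ = ⌈822/53⌉ − ⌈807/53⌉ = 16 − 16 = 0
n=54: ⌈(55·15+12)/53⌉ − ⌈(54·15+12)/53⌉ = ⌈837/53⌉ − ⌈822/53⌉ = 16 − 16 = 0
n=55: ⌈(56·15+12)/53⌉ − ⌈(55·15+12)/53⌉ = ⌈852/53⌉ − ⌈837/53⌉ = 17 − 16 = 1
n=56: ⌈(57·15+12)/53⌉ − ⌈(56·15+12)/53⌉ = ⌈867/53⌉ − ⌈852/53⌉ = 17 − 17 = 0
n=57: ⌈(58·15+12)/53⌉ − ⌈(57·15+12)/53⌉ = ⌈882/53⌉ − ⌈867/53⌉ = 17 − 17 = 0
n=58: ⌈(59·15+12)/53⌉ − ⌈(58·15+12)/53⌉ = ⌈897/53⌉ − ⌈882/53⌉ = 17 − 17 = 0
n=59: ⌈(60·15+12)/53⌉ − ⌈(59·15+12)/53⌉ = ⌈912/53⌉ − ⌈897/53⌉ = 18 − 17 = 1
n=60: ⌈(61·15+12)/53⌉ − ⌈(60·15+12)/53⌉ = ⌈927/53⌉ − ⌈912/53⌉ = 18 − 18 = 0
n=61: ⌈(62·15+12)/53⌉ − ⌈(61·15+12)/53⌉ = ⌈942/53⌉ − ⌈927/53⌉ = 18 − 18 = 0
n=62: ⌈(63·15+12)/53⌉ − ⌈(62·15+12)/53⌉ = ⌈957/53⌉ − ⌈942/53⌉ = 19 − 18 = 1
n=63: ⌈(64·15+12)/53⌉ − ⌈(63·15+12)/53⌉ = ⌈972/53⌉ − ⌈957/53⌉ = 19 − 19 = 0
n=64: ⌈(65·15+12)/53⌉ − ⌈(64·15+12)/53⌉ = ⌈987/53⌉ − ⌈972/53⌉ = 19 − 19 = 0
n=65: ⌈(66·15+12)/53⌉ − ⌈(65·15+12)/53⌉ = ⌈1002/53⌉ − ⌈987/53⌉ = 19 − 19 = 0
n=66: ⌈(67·15+12)/53⌉ − ⌈(66·15+12)/53⌉ = ⌈1017/53⌉ − ⌈1002/53⌉ = 20 − 19 = 1
n=67: ⌈(68·15+12)/53⌉ − ⌈(67·15+12)/53⌉ = ⌈1032/53⌉ − ⌈1017/53⌉ = 20 − 20 = 0
n=68: ⌈(69·15+12)/53⌉ − ⌈(68·15+12)/53⌉ = ⌈1047/53⌉ − ⌈1032/53⌉ = 20 − 20 = 0
n=69: ⌈(70·15+12)/53⌉ − ⌈(69·15+12)/53⌉ = ⌈1062/53⌉ − ⌈1047/53⌉ = 21 − 20 = 1
n=70: ⌈(71·15+12)/53⌉ − ⌈(70·15+12)/53⌉ = ⌈1077/53⌉ − ⌈1062/53⌉ = 21 − 21 = 0
n=71: ⌈(72·15+12)/53⌉ − ⌈(71·15+12)/53⌉ = ⌈1092/53⌉ − ⌈1077/53⌉ = 21 − 21 = 0
n=72: ⌈(73·15+12)/53⌉ − ⌈(72·15+12)/53⌉ = ⌈1107/53⌉ − ⌈1092/53⌉ = 21 − 21 = 0
n=73: ⌈(74·15+12)/53⌉ − ⌈(73·15+12)/53⌉ = ⌈1122/53⌉ − ⌈1107/53⌉ = 22 − 21 = 1
n=74: ⌈(75·15+12)/53⌉ − ⌈(74·15+12)/53⌉ = ⌈1137/53⌉ − ⌈1122/53⌉ = 22 − 22 = 0
n=75: ⌈(76·15+12)/53⌉ − ⌈(75·15+12)/53⌉ = ⌈1152/53⌉ − ⌈1137/53⌉ = 22 − 22 = 0
n=76: ⌈(77·15+12)/53⌉ − ⌈(76·15+12)/53⌉ = ⌈1167/53⌉ − ⌈1152/53⌉ = 23 − 22 = 1
n=77: ⌈(78·15+12)/53⌉ − ⌈(77·15+12)/53⌉ = ⌈1182/53⌉ − ⌈1167/53⌉ = 23 − 23 = 0
n=78: ⌈(79·15+12)/53⌉ − ⌈(78·15+12)/53⌉ = ⌈1197/53⌉ − ⌈1182/53⌉ = 23 − 23 = 0
n=79: ⌈(80·15+12)/53⌉ − ⌈(79·15+12)/53⌉ = ⌈1212/53⌉ − ⌈1197/53⌉ = 23 − 23 = 0
n=80: ⌈(81·15+12)/53⌉ − ⌈(80·15+12)/53⌉ = ⌈1227/53⌉ − ⌈1212/53⌉ = 24 − 23 = 1
n=81: ⌈(82·15+12)/53⌉ − ⌈(81·15+12)/53⌉ = ⌈1242/53⌉ − ⌈1227/53⌉ = 24 − 24 = 0
n=82: ⌈(83·15+12)/53⌉ − ⌈(82·15+12)/53⌉ = ⌈1257/53⌉ − ⌈1242/53⌉ = 24 − 24 = 0
n=83: ⌈(84·15+12)/53⌉ − ⌈(83·15+12)/53⌉ = ⌈1272/53⌉ − ⌈1257/53⌉ = 24 − 24 = 0
n=84: ⌈(85·15+12)/53⌉ − ⌈(84·15+12)/53⌉ = ⌈1287/53⌉ − ⌈1272/53⌉ = 25 − 24 = 1
n=85: ⌈(86·15+12)/53⌉ − ⌈(85·15+12)/53⌉ = ⌈1302/53⌉ − ⌈1287/53⌉ = 25 − 25 = 0
n=86: ⌈(87·15+12)/53⌉ − ⌈(86·15+12)/53⌉ = ⌈1317/53⌉ − ⌈1302/53⌉ = 25 − 25 = 0
n=87: ⌈(88·15+12)/53⌉ − ⌈(87·15+12)/53⌉ = ⌈1332/53⌉ − ⌈1317/53⌉ = 26 − 25 = 1
n=88: ⌈(89·15+12)/53⌉ − ⌈(88·15+12)/53⌉ = ⌈1347/53⌉ − ⌈1332/53⌉ = 26 − 26 = 0
n=89: ⌈(90·15+12)/53⌉ − ⌈(89·15+12)/53⌉ = ⌈1362/53⌉ − ⌈1347/53⌉ = 26 − 26 = 0
n=90: ⌈(91·15+12)/53⌉ − ⌈(90·15+12)/53⌉ = ⌈1377/53⌉ − ⌈1362/53⌉ = 26 − 26 = 0
n=91: ⌈(92·15+12)/53⌉ − ⌈(91·15+12)/53⌉ = ⌈1392/53⌉ − ⌈1377/53⌉ = 27 − 26 = 1
n=92: ⌈(93·15+12)/53⌉ − ⌈(92·15+12)/53⌉ = ⌈1407/53⌉ − ⌈1392/53⌉ = 27 − 27 = 0
n=93: ⌈(94·15+12)/53⌉ − ⌈(93·15+12)/53⌉ = ⌈1422/53⌉ − ⌈1407/53⌉ = 27 − 27 = 0
n=94: ⌈(95·15+12)/53⌉ − ⌈(94·15+12)/53⌉ = ⌈1437/53⌉ − ⌈1422/53⌉ = 28 − 27 = 1
n=95: ⌈(96·15+12)/53⌉ − ⌈(95·15+12)/53⌉ = ⌈1452/53⌉ − ⌈1437/53⌉ = 28 − 28 = 0
n=96: ⌈(97·15+12)/53⌉ − ⌈(96·15+12)/53⌉ = ⌈1467/53⌉ − ⌈1452/53⌉ = 28 − 28 = 0
n=97: ⌈(98·15+12)/53⌉ − ⌈(97·15+12)/53⌉ = ⌈1482/53⌉ − ⌈1467/53⌉ = 28 − 28 = 0
n=98: ⌈(99·15+12)/53⌉ − ⌈(98·15+12)/53⌉ = ⌈1497/53⌉ − ⌈1482/53⌉ = 29 − 28 = 1
n=99: ⌈(100·15+12)/53⌉ − ⌈(99·15+12)/53⌉ = ⌈1512/53⌉ − ⌈1497/53⌉ = 29 − 29 = 0
n=100: ⌈(101·15+12)/53⌉ − ⌈(100·15+12)/53⌉ = ⌈1527/53⌉ − ⌈1512/53⌉ = 29 − 29 = 0
n=101: ⌈(102·15+12)/53⌉ − ⌈(101·15+12)/53⌉ = ⌈1542/53⌉ − ⌈1527/53⌉ = 30 − 29 = 1
n=102: ⌈(103·15+12)/53⌉ − ⌈(102·15+12)/53⌉ = ⌈1557/53⌉ − ⌈1542/53⌉ = 30 − 30 = 0
n=103: ⌈(104·15+12)/53⌉ − ⌈(103·15+12)/53⌉ = ⌈1572/53⌉ − ⌈1557/53⌉ = 30 − 30 = 0
n=104: ⌈(105·15+12)/53⌉ − ⌈(104·15+12)/53⌉ = ⌈1587/53⌉ − ⌈1572/53⌉ = 30 − 30 = 0
n=105: ⌈(106·15+12)/53⌉ − ⌈(105·15+12)/53⌉ = ⌈1602/53⌉ − ⌈1587/53⌉ = 31 − 30 = 1


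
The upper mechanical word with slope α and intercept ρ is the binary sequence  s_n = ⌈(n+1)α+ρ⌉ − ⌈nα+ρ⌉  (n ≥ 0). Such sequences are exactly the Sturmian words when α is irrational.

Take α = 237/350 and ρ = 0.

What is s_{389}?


(n+1)α + ρ = (390·237) / 350 = 92430/350
nα + ρ     = (389·237) / 350 = 92193/350
⌈92430/350⌉ = 265,  ⌈92193/350⌉ = 264
s_{389} = 265 − 264 = 1

1


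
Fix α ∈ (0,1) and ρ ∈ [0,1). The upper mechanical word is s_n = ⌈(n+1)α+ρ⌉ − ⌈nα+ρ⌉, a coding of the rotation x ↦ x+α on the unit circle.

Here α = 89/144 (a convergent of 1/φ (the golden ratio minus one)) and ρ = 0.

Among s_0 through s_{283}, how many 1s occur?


#1s = Σ_{n=0}^{283} s_n = Σ_{n=0}^{283} (⌈(n+1)α+ρ⌉ − ⌈nα+ρ⌉)
the sum telescopes: every ⌈nα+ρ⌉ with 0 < n < 284 appears once with + and once with −, leaving ⌈284α+ρ⌉ − ⌈0·α+ρ⌉
284α + ρ = (284·89) / 144 = 25276/144
ρ = 0/144
⌈25276/144⌉ = 176,  ⌈0/144⌉ = 0
#1s = 176 − 0 = 176

176


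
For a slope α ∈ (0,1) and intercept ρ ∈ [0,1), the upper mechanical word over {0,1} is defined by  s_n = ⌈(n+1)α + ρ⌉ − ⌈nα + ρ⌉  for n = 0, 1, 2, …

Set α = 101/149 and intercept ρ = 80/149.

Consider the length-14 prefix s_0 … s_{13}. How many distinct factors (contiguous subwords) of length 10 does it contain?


t_n = ⌈(n·101+80)/149⌉ for n = 0 … 14:
  n=0…9: ⌈80/149⌉=1 ⌈181/149⌉=2 ⌈282/149⌉=2 ⌈383/149⌉=3 ⌈484/149⌉=4 ⌈585/149⌉=4 ⌈686/149⌉=5 ⌈787/149⌉=6 ⌈888/149⌉=6 ⌈989/149⌉=7
  n=10…14: ⌈1090/149⌉=8 ⌈1191/149⌉=8 ⌈1292/149⌉=9 ⌈1393/149⌉=10 ⌈1494/149⌉=11
s_n = t_(n+1) − t_n for n = 0 … 13 gives
prefix = 10110110110111
slide a length-10 window over [0..9] … [4..13] (5 windows); first occurrence of each distinct factor:
  [  0..  9] 1011011011
  [  1.. 10] 0110110110
  [  2.. 11] 1101101101
  [  4.. 13] 0110110111
  (the other 1 window repeats one of these)
distinct factors: {0110110110, 0110110111, 1011011011, 1101101101}
count = 4  (Sturmian bound for length 10 is 11)

4


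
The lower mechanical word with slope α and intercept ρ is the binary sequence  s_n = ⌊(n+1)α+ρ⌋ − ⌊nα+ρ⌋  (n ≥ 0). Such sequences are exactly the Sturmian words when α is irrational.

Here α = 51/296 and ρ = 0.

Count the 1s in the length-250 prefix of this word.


#1s = Σ_{n=0}^{249} s_n = Σ_{n=0}^{249} (⌊(n+1)α+ρ⌋ − ⌊nα+ρ⌋)
the sum telescopes: every ⌊nα+ρ⌋ with 0 < n < 250 appears once with + and once with −, leaving ⌊250α+ρ⌋ − ⌊0·α+ρ⌋
250α + ρ = (250·51) / 296 = 12750/296
ρ = 0/296
⌊12750/296⌋ = 43,  ⌊0/296⌋ = 0
#1s = 43 − 0 = 43

43


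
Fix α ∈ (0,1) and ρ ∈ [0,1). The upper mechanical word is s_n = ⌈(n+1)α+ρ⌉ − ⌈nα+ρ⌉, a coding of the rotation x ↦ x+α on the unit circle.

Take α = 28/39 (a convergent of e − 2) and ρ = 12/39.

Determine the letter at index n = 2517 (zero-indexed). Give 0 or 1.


(n+1)α + ρ = (2518·28 + 12) / 39 = 70516/39
nα + ρ     = (2517·28 + 12) / 39 = 70488/39
⌈70516/39⌉ = 1809,  ⌈70488/39⌉ = 1808
s_{2517} = 1809 − 1808 = 1

1


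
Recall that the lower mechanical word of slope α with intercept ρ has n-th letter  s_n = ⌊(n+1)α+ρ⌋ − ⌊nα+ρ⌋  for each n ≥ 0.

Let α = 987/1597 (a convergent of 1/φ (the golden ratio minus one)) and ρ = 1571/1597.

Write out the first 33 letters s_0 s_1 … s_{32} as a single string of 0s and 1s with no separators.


n=0: ⌊(1·987+1571)/1597⌋ − ⌊(0·987+1571)/1597⌋ = ⌊2558/1597⌋ − ⌊1571/1597⌋ = 1 − 0 = 1
n=1: ⌊(2·987+1571)/1597⌋ − ⌊(1·987+1571)/1597⌋ = ⌊3545/1597⌋ − ⌊2558/1597⌋ = 2 − 1 = 1
n=2: ⌊(3·987+1571)/1597⌋ − ⌊(2·987+1571)/1597⌋ = ⌊4532/1597⌋ − ⌊3545/1597⌋ = 2 − 2 = 0
n=3: ⌊(4·987+1571)/1597⌋ − ⌊(3·987+1571)/1597⌋ = ⌊5519/1597⌋ − ⌊4532/1597⌋ = 3 − 2 = 1
n=4: ⌊(5·987+1571)/1597⌋ − ⌊(4·987+1571)/1597⌋ = ⌊6506/1597⌋ − ⌊5519/1597⌋ = 4 − 3 = 1
n=5: ⌊(6·987+1571)/1597⌋ − ⌊(5·987+1571)/1597⌋ = ⌊7493/1597⌋ − ⌊6506/1597⌋ = 4 − 4 = 0
n=6: ⌊(7·987+1571)/1597⌋ − ⌊(6·987+1571)/1597⌋ = ⌊8480/1597⌋ − ⌊7493/1597⌋ = 5 − 4 = 1
n=7: ⌊(8·987+1571)/1597⌋ − ⌊(7·987+1571)/1597⌋ = ⌊9467/1597⌋ − ⌊8480/1597⌋ = 5 − 5 = 0
n=8: ⌊(9·987+1571)/1597⌋ − ⌊(8·987+1571)/1597⌋ = ⌊10454/1597⌋ − ⌊9467/1597⌋ = 6 − 5 = 1
n=9: ⌊(10·987+1571)/1597⌋ − ⌊(9·987+1571)/1597⌋ = ⌊11441/1597⌋ − ⌊10454/1597⌋ = 7 − 6 = 1
n=10: ⌊(11·987+1571)/1597⌋ − ⌊(10·987+1571)/1597⌋ = ⌊12428/1597⌋ − ⌊11441/1597⌋ = 7 − 7 = 0
n=11: ⌊(12·987+1571)/1597⌋ − ⌊(11·987+1571)/1597⌋ = ⌊13415/1597⌋ − ⌊12428/1597⌋ = 8 − 7 = 1
n=12: ⌊(13·987+1571)/1597⌋ − ⌊(12·987+1571)/1597⌋ = ⌊14402/1597⌋ − ⌊13415/1597⌋ = 9 − 8 = 1
n=13: ⌊(14·987+1571)/1597⌋ − ⌊(13·987+1571)/1597⌋ = ⌊15389/1597⌋ − ⌊14402/1597⌋ = 9 − 9 = 0
n=14: ⌊(15·987+1571)/1597⌋ − ⌊(14·987+1571)/1597⌋ = ⌊16376/1597⌋ − ⌊15389/1597⌋ = 10 − 9 = 1
n=15: ⌊(16·987+1571)/1597⌋ − ⌊(15·987+1571)/1597⌋ = ⌊17363/1597⌋ − ⌊16376/1597⌋ = 10 − 10 = 0
n=16: ⌊(17·987+1571)/1597⌋ − ⌊(16·987+1571)/1597⌋ = ⌊18350/1597⌋ − ⌊17363/1597⌋ = 11 − 10 = 1
n=17: ⌊(18·987+1571)/1597⌋ − ⌊(17·987+1571)/1597⌋ = ⌊19337/1597⌋ − ⌊18350/1597⌋ = 12 − 11 = 1
n=18: ⌊(19·987+1571)/1597⌋ − ⌊(18·987+1571)/1597⌋ = ⌊20324/1597⌋ − ⌊19337/1597⌋ = 12 − 12 = 0
n=19: ⌊(20·987+1571)/1597⌋ − ⌊(19·987+1571)/1597⌋ = ⌊21311/1597⌋ − ⌊20324/1597⌋ = 13 − 12 = 1
n=20: ⌊(21·987+1571)/1597⌋ − ⌊(20·987+1571)/1597⌋ = ⌊22298/1597⌋ − ⌊21311/1597⌋ = 13 − 13 = 0
n=21: ⌊(22·987+1571)/1597⌋ − ⌊(21·987+1571)/1597⌋ = ⌊23285/1597⌋ − ⌊22298/1597⌋ = 14 − 13 = 1
n=22: ⌊(23·987+1571)/1597⌋ − ⌊(22·987+1571)/1597⌋ = ⌊24272/1597⌋ − ⌊23285/1597⌋ = 15 − 14 = 1
n=23: ⌊(24·987+1571)/1597⌋ − ⌊(23·987+1571)/1597⌋ = ⌊25259/1597⌋ − ⌊24272/1597⌋ = 15 − 15 = 0
n=24: ⌊(25·987+1571)/1597⌋ − ⌊(24·987+1571)/1597⌋ = ⌊26246/1597⌋ − ⌊25259/1597⌋ = 16 − 15 = 1
n=25: ⌊(26·987+1571)/1597⌋ − ⌊(25·987+1571)/1597⌋ = ⌊27233/1597⌋ − ⌊26246/1597⌋ = 17 − 16 = 1
n=26: ⌊(27·987+1571)/1597⌋ − ⌊(26·987+1571)/1597⌋ = ⌊28220/1597⌋ − ⌊27233/1597⌋ = 17 − 17 = 0
n=27: ⌊(28·987+1571)/1597⌋ − ⌊(27·987+1571)/1597⌋ = ⌊29207/1597⌋ − ⌊28220/1597⌋ = 18 − 17 = 1
n=28: ⌊(29·987+1571)/1597⌋ − ⌊(28·987+1571)/1597⌋ = ⌊30194/1597⌋ − ⌊29207/1597⌋ = 18 − 18 = 0
n=29: ⌊(30·987+1571)/1597⌋ − ⌊(29·987+1571)/1597⌋ = ⌊31181/1597⌋ − ⌊30194/1597⌋ = 19 − 18 = 1
n=30: ⌊(31·987+1571)/1597⌋ − ⌊(30·987+1571)/1597⌋ = ⌊32168/1597⌋ − ⌊31181/1597⌋ = 20 − 19 = 1
n=31: ⌊(32·987+1571)/1597⌋ − ⌊(31·987+1571)/1597⌋ = ⌊33155/1597⌋ − ⌊32168/1597⌋ = 20 − 20 = 0
n=32: ⌊(33·987+1571)/1597⌋ − ⌊(32·987+1571)/1597⌋ = ⌊34142/1597⌋ − ⌊33155/1597⌋ = 21 − 20 = 1

110110101101101011010110110101101


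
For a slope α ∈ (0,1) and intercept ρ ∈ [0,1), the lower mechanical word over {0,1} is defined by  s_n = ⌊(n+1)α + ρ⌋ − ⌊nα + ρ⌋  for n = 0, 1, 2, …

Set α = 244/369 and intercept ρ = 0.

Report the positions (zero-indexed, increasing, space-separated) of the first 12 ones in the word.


n=0: ⌊244/369⌋−⌊0/369⌋ = 0−0 = 0
n=1: ⌊488/369⌋−⌊244/369⌋ = 1−0 = 1  ← one
n=2: ⌊732/369⌋−⌊488/369⌋ = 1−1 = 0
n=3: ⌊976/369⌋−⌊732/369⌋ = 2−1 = 1  ← one
n=4: ⌊1220/369⌋−⌊976/369⌋ = 3−2 = 1  ← one
n=5: ⌊1464/369⌋−⌊1220/369⌋ = 3−3 = 0
n=6: ⌊1708/369⌋−⌊1464/369⌋ = 4−3 = 1  ← one
n=7: ⌊1952/369⌋−⌊1708/369⌋ = 5−4 = 1  ← one
n=8: ⌊2196/369⌋−⌊1952/369⌋ = 5−5 = 0
n=9: ⌊2440/369⌋−⌊2196/369⌋ = 6−5 = 1  ← one
n=10: ⌊2684/369⌋−⌊2440/369⌋ = 7−6 = 1  ← one
n=11: ⌊2928/369⌋−⌊2684/369⌋ = 7−7 = 0
n=12: ⌊3172/369⌋−⌊2928/369⌋ = 8−7 = 1  ← one
n=13: ⌊3416/369⌋−⌊3172/369⌋ = 9−8 = 1  ← one
n=14: ⌊3660/369⌋−⌊3416/369⌋ = 9−9 = 0
n=15: ⌊3904/369⌋−⌊3660/369⌋ = 10−9 = 1  ← one
n=16: ⌊4148/369⌋−⌊3904/369⌋ = 11−10 = 1  ← one
n=17: ⌊4392/369⌋−⌊4148/369⌋ = 11−11 = 0
n=18: ⌊4636/369⌋−⌊4392/369⌋ = 12−11 = 1  ← one
positions of the first 12 ones: 1 3 4 6 7 9 10 12 13 15 16 18

1 3 4 6 7 9 10 12 13 15 16 18


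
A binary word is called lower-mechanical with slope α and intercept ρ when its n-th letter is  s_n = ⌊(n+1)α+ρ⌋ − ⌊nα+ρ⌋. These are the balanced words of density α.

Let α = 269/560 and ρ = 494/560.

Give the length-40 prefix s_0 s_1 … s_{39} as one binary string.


n=0: ⌊(1·269+494)/560⌋ − ⌊(0·269+494)/560⌋ = ⌊763/560⌋ − ⌊494/560⌋ = 1 − 0 = 1
n=1: ⌊(2·269+494)/560⌋ − ⌊(1·269+494)/560⌋ = ⌊1032/560⌋ − ⌊763/560⌋ = 1 − 1 = 0
n=2: ⌊(3·269+494)/560⌋ − ⌊(2·269+494)/560⌋ = ⌊1301/560⌋ − ⌊1032/560⌋ = 2 − 1 = 1
n=3: ⌊(4·269+494)/560⌋ − ⌊(3·269+494)/560⌋ = ⌊1570/560⌋ − ⌊1301/560⌋ = 2 − 2 = 0
n=4: ⌊(5·269+494)/560⌋ − ⌊(4·269+494)/560⌋ = ⌊1839/560⌋ − ⌊1570/560⌋ = 3 − 2 = 1
n=5: ⌊(6·269+494)/560⌋ − ⌊(5·269+494)/560⌋ = ⌊2108/560⌋ − ⌊1839/560⌋ = 3 − 3 = 0
n=6: ⌊(7·269+494)/560⌋ − ⌊(6·269+494)/560⌋ = ⌊2377/560⌋ − ⌊2108/560⌋ = 4 − 3 = 1
n=7: ⌊(8·269+494)/560⌋ − ⌊(7·269+494)/560⌋ = ⌊2646/560⌋ − ⌊2377/560⌋ = 4 − 4 = 0
n=8: ⌊(9·269+494)/560⌋ − ⌊(8·269+494)/560⌋ = ⌊2915/560⌋ − ⌊2646/560⌋ = 5 − 4 = 1
n=9: ⌊(10·269+494)/560⌋ − ⌊(9·269+494)/560⌋ = ⌊3184/560⌋ − ⌊2915/560⌋ = 5 − 5 = 0
n=10: ⌊(11·269+494)/560⌋ − ⌊(10·269+494)/560⌋ = ⌊3453/560⌋ − ⌊3184/560⌋ = 6 − 5 = 1
n=11: ⌊(12·269+494)/560⌋ − ⌊(11·269+494)/560⌋ = ⌊3722/560⌋ − ⌊3453/560⌋ = 6 − 6 = 0
n=12: ⌊(13·269+494)/560⌋ − ⌊(12·269+494)/560⌋ = ⌊3991/560⌋ − ⌊3722/560⌋ = 7 − 6 = 1
n=13: ⌊(14·269+494)/560⌋ − ⌊(13·269+494)/560⌋ = ⌊4260/560⌋ − ⌊3991/560⌋ = 7 − 7 = 0
n=14: ⌊(15·269+494)/560⌋ − ⌊(14·269+494)/560⌋ = ⌊4529/560⌋ − ⌊4260/560⌋ = 8 − 7 = 1
n=15: ⌊(16·269+494)/560⌋ − ⌊(15·269+494)/560⌋ = ⌊4798/560⌋ − ⌊4529/560⌋ = 8 − 8 = 0
n=16: ⌊(17·269+494)/560⌋ − ⌊(16·269+494)/560⌋ = ⌊5067/560⌋ − ⌊4798/560⌋ = 9 − 8 = 1
n=17: ⌊(18·269+494)/560⌋ − ⌊(17·269+494)/560⌋ = ⌊5336/560⌋ − ⌊5067/560⌋ = 9 − 9 = 0
n=18: ⌊(19·269+494)/560⌋ − ⌊(18·269+494)/560⌋ = ⌊5605/560⌋ − ⌊5336/560⌋ = 10 − 9 = 1
n=19: ⌊(20·269+494)/560⌋ − ⌊(19·269+494)/560⌋ = ⌊5874/560⌋ − ⌊5605/560⌋ = 10 − 10 = 0
n=20: ⌊(21·269+494)/560⌋ − ⌊(20·269+494)/560⌋ = ⌊6143/560⌋ − ⌊5874/560⌋ = 10 − 10 = 0
n=21: ⌊(22·269+494)/560⌋ − ⌊(21·269+494)/560⌋ = ⌊6412/560⌋ − ⌊6143/560⌋ = 11 − 10 = 1
n=22: ⌊(23·269+494)/560⌋ − ⌊(22·269+494)/560⌋ = ⌊6681/560⌋ − ⌊6412/560⌋ = 11 − 11 = 0
n=23: ⌊(24·269+494)/560⌋ − ⌊(23·269+494)/560⌋ = ⌊6950/560⌋ − ⌊6681/560⌋ = 12 − 11 = 1
n=24: ⌊(25·269+494)/560⌋ − ⌊(24·269+494)/560⌋ = ⌊7219/560⌋ − ⌊6950/560⌋ = 12 − 12 = 0
n=25: ⌊(26·269+494)/560⌋ − ⌊(25·269+494)/560⌋ = ⌊7488/560⌋ − ⌊7219/560⌋ = 13 − 12 = 1
n=26: ⌊(27·269+494)/560⌋ − ⌊(26·269+494)/560⌋ = ⌊7757/560⌋ − ⌊7488/560⌋ = 13 − 13 = 0
n=27: ⌊(28·269+494)/560⌋ − ⌊(27·269+494)/560⌋ = ⌊8026/560⌋ − ⌊7757/560⌋ = 14 − 13 = 1
n=28: ⌊(29·269+494)/560⌋ − ⌊(28·269+494)/560⌋ = ⌊8295/560⌋ − ⌊8026/560⌋ = 14 − 14 = 0
n=29: ⌊(30·269+494)/560⌋ − ⌊(29·269+494)/560⌋ = ⌊8564/560⌋ − ⌊8295/560⌋ = 15 − 14 = 1
n=30: ⌊(31·269+494)/560⌋ − ⌊(30·269+494)/560⌋ = ⌊8833/560⌋ − ⌊8564/560⌋ = 15 − 15 = 0
n=31: ⌊(32·269+494)/560⌋ − ⌊(31·269+494)/560⌋ = ⌊9102/560⌋ − ⌊8833/560⌋ = 16 − 15 = 1
n=32: ⌊(33·269+494)/560⌋ − ⌊(32·269+494)/560⌋ = ⌊9371/560⌋ − ⌊9102/560⌋ = 16 − 16 = 0
n=33: ⌊(34·269+494)/560⌋ − ⌊(33·269+494)/560⌋ = ⌊9640/560⌋ − ⌊9371/560⌋ = 17 − 16 = 1
n=34: ⌊(35·269+494)/560⌋ − ⌊(34·269+494)/560⌋ = ⌊9909/560⌋ − ⌊9640/560⌋ = 17 − 17 = 0
n=35: ⌊(36·269+494)/560⌋ − ⌊(35·269+494)/560⌋ = ⌊10178/560⌋ − ⌊9909/560⌋ = 18 − 17 = 1
n=36: ⌊(37·269+494)/560⌋ − ⌊(36·269+494)/560⌋ = ⌊10447/560⌋ − ⌊10178/560⌋ = 18 − 18 = 0
n=37: ⌊(38·269+494)/560⌋ − ⌊(37·269+494)/560⌋ = ⌊10716/560⌋ − ⌊10447/560⌋ = 19 − 18 = 1
n=38: ⌊(39·269+494)/560⌋ − ⌊(38·269+494)/560⌋ = ⌊10985/560⌋ − ⌊10716/560⌋ = 19 − 19 = 0
n=39: ⌊(40·269+494)/560⌋ − ⌊(39·269+494)/560⌋ = ⌊11254/560⌋ − ⌊10985/560⌋ = 20 − 19 = 1

1010101010101010101001010101010101010101


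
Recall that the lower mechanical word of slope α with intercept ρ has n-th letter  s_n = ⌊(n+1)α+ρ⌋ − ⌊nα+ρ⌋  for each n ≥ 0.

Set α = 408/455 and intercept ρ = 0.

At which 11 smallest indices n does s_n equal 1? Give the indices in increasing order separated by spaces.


n=0: ⌊408/455⌋−⌊0/455⌋ = 0−0 = 0
n=1: ⌊816/455⌋−⌊408/455⌋ = 1−0 = 1  ← one
n=2: ⌊1224/455⌋−⌊816/455⌋ = 2−1 = 1  ← one
n=3: ⌊1632/455⌋−⌊1224/455⌋ = 3−2 = 1  ← one
n=4: ⌊2040/455⌋−⌊1632/455⌋ = 4−3 = 1  ← one
n=5: ⌊2448/455⌋−⌊2040/455⌋ = 5−4 = 1  ← one
n=6: ⌊2856/455⌋−⌊2448/455⌋ = 6−5 = 1  ← one
n=7: ⌊3264/455⌋−⌊2856/455⌋ = 7−6 = 1  ← one
n=8: ⌊3672/455⌋−⌊3264/455⌋ = 8−7 = 1  ← one
n=9: ⌊4080/455⌋−⌊3672/455⌋ = 8−8 = 0
n=10: ⌊4488/455⌋−⌊4080/455⌋ = 9−8 = 1  ← one
n=11: ⌊4896/455⌋−⌊4488/455⌋ = 10−9 = 1  ← one
n=12: ⌊5304/455⌋−⌊4896/455⌋ = 11−10 = 1  ← one
positions of the first 11 ones: 1 2 3 4 5 6 7 8 10 11 12

1 2 3 4 5 6 7 8 10 11 12


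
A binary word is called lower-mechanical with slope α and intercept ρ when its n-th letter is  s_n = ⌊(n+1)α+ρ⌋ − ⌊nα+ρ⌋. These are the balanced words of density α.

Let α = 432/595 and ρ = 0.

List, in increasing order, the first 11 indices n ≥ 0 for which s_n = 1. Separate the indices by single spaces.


n=0: ⌊432/595⌋−⌊0/595⌋ = 0−0 = 0
n=1: ⌊864/595⌋−⌊432/595⌋ = 1−0 = 1  ← one
n=2: ⌊1296/595⌋−⌊864/595⌋ = 2−1 = 1  ← one
n=3: ⌊1728/595⌋−⌊1296/595⌋ = 2−2 = 0
n=4: ⌊2160/595⌋−⌊1728/595⌋ = 3−2 = 1  ← one
n=5: ⌊2592/595⌋−⌊2160/595⌋ = 4−3 = 1  ← one
n=6: ⌊3024/595⌋−⌊2592/595⌋ = 5−4 = 1  ← one
n=7: ⌊3456/595⌋−⌊3024/595⌋ = 5−5 = 0
n=8: ⌊3888/595⌋−⌊3456/595⌋ = 6−5 = 1  ← one
n=9: ⌊4320/595⌋−⌊3888/595⌋ = 7−6 = 1  ← one
n=10: ⌊4752/595⌋−⌊4320/595⌋ = 7−7 = 0
n=11: ⌊5184/595⌋−⌊4752/595⌋ = 8−7 = 1  ← one
n=12: ⌊5616/595⌋−⌊5184/595⌋ = 9−8 = 1  ← one
n=13: ⌊6048/595⌋−⌊5616/595⌋ = 10−9 = 1  ← one
n=14: ⌊6480/595⌋−⌊6048/595⌋ = 10−10 = 0
n=15: ⌊6912/595⌋−⌊6480/595⌋ = 11−10 = 1  ← one
positions of the first 11 ones: 1 2 4 5 6 8 9 11 12 13 15

1 2 4 5 6 8 9 11 12 13 15


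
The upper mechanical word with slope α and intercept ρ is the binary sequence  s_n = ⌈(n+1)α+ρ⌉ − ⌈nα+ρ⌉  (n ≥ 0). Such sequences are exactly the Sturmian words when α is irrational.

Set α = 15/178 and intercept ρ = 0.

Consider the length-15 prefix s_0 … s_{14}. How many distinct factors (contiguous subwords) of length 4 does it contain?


5

t_n = ⌈(n·15)/178⌉ for n = 0 … 15:
  n=0…9: ⌈0/178⌉=0 ⌈15/178⌉=1 ⌈30/178⌉=1 ⌈45/178⌉=1 ⌈60/178⌉=1 ⌈75/178⌉=1 ⌈90/178⌉=1 ⌈105/178⌉=1 ⌈120/178⌉=1 ⌈135/178⌉=1
  n=10…15: ⌈150/178⌉=1 ⌈165/178⌉=1 ⌈180/178⌉=2 ⌈195/178⌉=2 ⌈210/178⌉=2 ⌈225/178⌉=2
s_n = t_(n+1) − t_n for n = 0 … 14 gives
prefix = 100000000001000
slide a length-4 window over [0..3] … [11..14] (12 windows); first occurrence of each distinct factor:
  [  0..  3] 1000
  [  1..  4] 0000
  [  8.. 11] 0001
  [  9.. 12] 0010
  [ 10.. 13] 0100
  (the other 7 windows repeat one of these)
distinct factors: {0000, 0001, 0010, 0100, 1000}
count = 5  (Sturmian bound for length 4 is 5)


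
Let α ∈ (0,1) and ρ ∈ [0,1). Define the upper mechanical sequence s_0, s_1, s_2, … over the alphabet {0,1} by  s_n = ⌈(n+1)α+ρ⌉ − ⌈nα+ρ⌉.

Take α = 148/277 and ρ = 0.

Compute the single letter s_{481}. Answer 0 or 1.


1

(n+1)α + ρ = (482·148) / 277 = 71336/277
nα + ρ     = (481·148) / 277 = 71188/277
⌈71336/277⌉ = 258,  ⌈71188/277⌉ = 257
s_{481} = 258 − 257 = 1


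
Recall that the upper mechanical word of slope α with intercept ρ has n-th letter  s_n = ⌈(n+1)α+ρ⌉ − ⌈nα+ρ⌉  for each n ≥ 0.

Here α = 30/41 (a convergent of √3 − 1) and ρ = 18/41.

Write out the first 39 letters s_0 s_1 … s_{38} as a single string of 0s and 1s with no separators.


101110111011011101110110111011101110110

n=0: ⌈(1·30+18)/41⌉ − ⌈(0·30+18)/41⌉ = ⌈48/41⌉ − ⌈18/41⌉ = 2 − 1 = 1
n=1: ⌈(2·30+18)/41⌉ − ⌈(1·30+18)/41⌉ = ⌈78/41⌉ − ⌈48/41⌉ = 2 − 2 = 0
n=2: ⌈(3·30+18)/41⌉ − ⌈(2·30+18)/41⌉ = ⌈108/41⌉ − ⌈78/41⌉ = 3 − 2 = 1
n=3: ⌈(4·30+18)/41⌉ − ⌈(3·30+18)/41⌉ = ⌈138/41⌉ − ⌈108/41⌉ = 4 − 3 = 1
n=4: ⌈(5·30+18)/41⌉ − ⌈(4·30+18)/41⌉ = ⌈168/41⌉ − ⌈138/41⌉ = 5 − 4 = 1
n=5: ⌈(6·30+18)/41⌉ − ⌈(5·30+18)/41⌉ = ⌈198/41⌉ − ⌈168/41⌉ = 5 − 5 = 0
n=6: ⌈(7·30+18)/41⌉ − ⌈(6·30+18)/41⌉ = ⌈228/41⌉ − ⌈198/41⌉ = 6 − 5 = 1
n=7: ⌈(8·30+18)/41⌉ − ⌈(7·30+18)/41⌉ = ⌈258/41⌉ − ⌈228/41⌉ = 7 − 6 = 1
n=8: ⌈(9·30+18)/41⌉ − ⌈(8·30+18)/41⌉ = ⌈288/41⌉ − ⌈258/41⌉ = 8 − 7 = 1
n=9: ⌈(10·30+18)/41⌉ − ⌈(9·30+18)/41⌉ = ⌈318/41⌉ − ⌈288/41⌉ = 8 − 8 = 0
n=10: ⌈(11·30+18)/41⌉ − ⌈(10·30+18)/41⌉ = ⌈348/41⌉ − ⌈318/41⌉ = 9 − 8 = 1
n=11: ⌈(12·30+18)/41⌉ − ⌈(11·30+18)/41⌉ = ⌈378/41⌉ − ⌈348/41⌉ = 10 − 9 = 1
n=12: ⌈(13·30+18)/41⌉ − ⌈(12·30+18)/41⌉ = ⌈408/41⌉ − ⌈378/41⌉ = 10 − 10 = 0
n=13: ⌈(14·30+18)/41⌉ − ⌈(13·30+18)/41⌉ = ⌈438/41⌉ − ⌈408/41⌉ = 11 − 10 = 1
n=14: ⌈(15·30+18)/41⌉ − ⌈(14·30+18)/41⌉ = ⌈468/41⌉ − ⌈438/41⌉ = 12 − 11 = 1
n=15: ⌈(16·30+18)/41⌉ − ⌈(15·30+18)/41⌉ = ⌈498/41⌉ − ⌈468/41⌉ = 13 − 12 = 1
n=16: ⌈(17·30+18)/41⌉ − ⌈(16·30+18)/41⌉ = ⌈528/41⌉ − ⌈498/41⌉ = 13 − 13 = 0
n=17: ⌈(18·30+18)/41⌉ − ⌈(17·30+18)/41⌉ = ⌈558/41⌉ − ⌈528/41⌉ = 14 − 13 = 1
n=18: ⌈(19·30+18)/41⌉ − ⌈(18·30+18)/41⌉ = ⌈588/41⌉ − ⌈558/41⌉ = 15 − 14 = 1
n=19: ⌈(20·30+18)/41⌉ − ⌈(19·30+18)/41⌉ = ⌈618/41⌉ − ⌈588/41⌉ = 16 − 15 = 1
n=20: ⌈(21·30+18)/41⌉ − ⌈(20·30+18)/41⌉ = ⌈648/41⌉ − ⌈618/41⌉ = 16 − 16 = 0
n=21: ⌈(22·30+18)/41⌉ − ⌈(21·30+18)/41⌉ = ⌈678/41⌉ − ⌈648/41⌉ = 17 − 16 = 1
n=22: ⌈(23·30+18)/41⌉ − ⌈(22·30+18)/41⌉ = ⌈708/41⌉ − ⌈678/41⌉ = 18 − 17 = 1
n=23: ⌈(24·30+18)/41⌉ − ⌈(23·30+18)/41⌉ = ⌈738/41⌉ − ⌈708/41⌉ = 18 − 18 = 0
n=24: ⌈(25·30+18)/41⌉ − ⌈(24·30+18)/41⌉ = ⌈768/41⌉ − ⌈738/41⌉ = 19 − 18 = 1
n=25: ⌈(26·30+18)/41⌉ − ⌈(25·30+18)/41⌉ = ⌈798/41⌉ − ⌈768/41⌉ = 20 − 19 = 1
n=26: ⌈(27·30+18)/41⌉ − ⌈(26·30+18)/41⌉ = ⌈828/41⌉ − ⌈798/41⌉ = 21 − 20 = 1
n=27: ⌈(28·30+18)/41⌉ − ⌈(27·30+18)/41⌉ = ⌈858/41⌉ − ⌈828/41⌉ = 21 − 21 = 0
n=28: ⌈(29·30+18)/41⌉ − ⌈(28·30+18)/41⌉ = ⌈888/41⌉ − ⌈858/41⌉ = 22 − 21 = 1
n=29: ⌈(30·30+18)/41⌉ − ⌈(29·30+18)/41⌉ = ⌈918/41⌉ − ⌈888/41⌉ = 23 − 22 = 1
n=30: ⌈(31·30+18)/41⌉ − ⌈(30·30+18)/41⌉ = ⌈948/41⌉ − ⌈918/41⌉ = 24 − 23 = 1
n=31: ⌈(32·30+18)/41⌉ − ⌈(31·30+18)/41⌉ = ⌈978/41⌉ − ⌈948/41⌉ = 24 − 24 = 0
n=32: ⌈(33·30+18)/41⌉ − ⌈(32·30+18)/41⌉ = ⌈1008/41⌉ − ⌈978/41⌉ = 25 − 24 = 1
n=33: ⌈(34·30+18)/41⌉ − ⌈(33·30+18)/41⌉ = ⌈1038/41⌉ − ⌈1008/41⌉ = 26 − 25 = 1
n=34: ⌈(35·30+18)/41⌉ − ⌈(34·30+18)/41⌉ = ⌈1068/41⌉ − ⌈1038/41⌉ = 27 − 26 = 1
n=35: ⌈(36·30+18)/41⌉ − ⌈(35·30+18)/41⌉ = ⌈1098/41⌉ − ⌈1068/41⌉ = 27 − 27 = 0
n=36: ⌈(37·30+18)/41⌉ − ⌈(36·30+18)/41⌉ = ⌈1128/41⌉ − ⌈1098/41⌉ = 28 − 27 = 1
n=37: ⌈(38·30+18)/41⌉ − ⌈(37·30+18)/41⌉ = ⌈1158/41⌉ − ⌈1128/41⌉ = 29 − 28 = 1
n=38: ⌈(39·30+18)/41⌉ − ⌈(38·30+18)/41⌉ = ⌈1188/41⌉ − ⌈1158/41⌉ = 29 − 29 = 0


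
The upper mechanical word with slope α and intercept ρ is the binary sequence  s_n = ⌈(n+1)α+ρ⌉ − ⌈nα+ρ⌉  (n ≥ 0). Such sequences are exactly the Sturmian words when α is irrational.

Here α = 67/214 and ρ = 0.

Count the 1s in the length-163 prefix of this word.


#1s = Σ_{n=0}^{162} s_n = Σ_{n=0}^{162} (⌈(n+1)α+ρ⌉ − ⌈nα+ρ⌉)
the sum telescopes: every ⌈nα+ρ⌉ with 0 < n < 163 appears once with + and once with −, leaving ⌈163α+ρ⌉ − ⌈0·α+ρ⌉
163α + ρ = (163·67) / 214 = 10921/214
ρ = 0/214
⌈10921/214⌉ = 52,  ⌈0/214⌉ = 0
#1s = 52 − 0 = 52

52


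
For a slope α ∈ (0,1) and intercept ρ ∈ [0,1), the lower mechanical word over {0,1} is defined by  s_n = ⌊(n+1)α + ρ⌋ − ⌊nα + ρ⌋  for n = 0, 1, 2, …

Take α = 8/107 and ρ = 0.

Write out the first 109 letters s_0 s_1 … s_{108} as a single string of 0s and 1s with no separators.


n=0: ⌊(1·8)/107⌋ − ⌊(0·8)/107⌋ = ⌊8/107⌋ − ⌊0/107⌋ = 0 − 0 = 0
n=1: ⌊(2·8)/107⌋ − ⌊(1·8)/107⌋ = ⌊16/107⌋ − ⌊8/107⌋ = 0 − 0 = 0
n=2: ⌊(3·8)/107⌋ − ⌊(2·8)/107⌋ = ⌊24/107⌋ − ⌊16/107⌋ = 0 − 0 = 0
n=3: ⌊(4·8)/107⌋ − ⌊(3·8)/107⌋ = ⌊32/107⌋ − ⌊24/107⌋ = 0 − 0 = 0
n=4: ⌊(5·8)/107⌋ − ⌊(4·8)/107⌋ = ⌊40/107⌋ − ⌊32/107⌋ = 0 − 0 = 0
n=5: ⌊(6·8)/107⌋ − ⌊(5·8)/107⌋ = ⌊48/107⌋ − ⌊40/107⌋ = 0 − 0 = 0
n=6: ⌊(7·8)/107⌋ − ⌊(6·8)/107⌋ = ⌊56/107⌋ − ⌊48/107⌋ = 0 − 0 = 0
n=7: ⌊(8·8)/107⌋ − ⌊(7·8)/107⌋ = ⌊64/107⌋ − ⌊56/107⌋ = 0 − 0 = 0
n=8: ⌊(9·8)/107⌋ − ⌊(8·8)/107⌋ = ⌊72/107⌋ − ⌊64/107⌋ = 0 − 0 = 0
n=9: ⌊(10·8)/107⌋ − ⌊(9·8)/107⌋ = ⌊80/107⌋ − ⌊72/107⌋ = 0 − 0 = 0
n=10: ⌊(11·8)/107⌋ − ⌊(10·8)/107⌋ = ⌊88/107⌋ − ⌊80/107⌋ = 0 − 0 = 0
n=11: ⌊(12·8)/107⌋ − ⌊(11·8)/107⌋ = ⌊96/107⌋ − ⌊88/107⌋ = 0 − 0 = 0
n=12: ⌊(13·8)/107⌋ − ⌊(12·8)/107⌋ = ⌊104/107⌋ − ⌊96/107⌋ = 0 − 0 = 0
n=13: ⌊(14·8)/107⌋ − ⌊(13·8)/107⌋ = ⌊112/107⌋ − ⌊104/107⌋ = 1 − 0 = 1
n=14: ⌊(15·8)/107⌋ − ⌊(14·8)/107⌋ = ⌊120/107⌋ − ⌊112/107⌋ = 1 − 1 = 0
n=15: ⌊(16·8)/107⌋ − ⌊(15·8)/107⌋ = ⌊128/107⌋ − ⌊120/107⌋ = 1 − 1 = 0
n=16: ⌊(17·8)/107⌋ − ⌊(16·8)/107⌋ = ⌊136/107⌋ − ⌊128/107⌋ = 1 − 1 = 0
n=17: ⌊(18·8)/107⌋ − ⌊(17·8)/107⌋ = ⌊144/107⌋ − ⌊136/107⌋ = 1 − 1 = 0
n=18: ⌊(19·8)/107⌋ − ⌊(18·8)/107⌋ = ⌊152/107⌋ − ⌊144/107⌋ = 1 − 1 = 0
n=19: ⌊(20·8)/107⌋ − ⌊(19·8)/107⌋ = ⌊160/107⌋ − ⌊152/107⌋ = 1 − 1 = 0
n=20: ⌊(21·8)/107⌋ − ⌊(20·8)/107⌋ = ⌊168/107⌋ − ⌊160/107⌋ = 1 − 1 = 0
n=21: ⌊(22·8)/107⌋ − ⌊(21·8)/107⌋ = ⌊176/107⌋ − ⌊168/107⌋ = 1 − 1 = 0
n=22: ⌊(23·8)/107⌋ − ⌊(22·8)/107⌋ = ⌊184/107⌋ − ⌊176/107⌋ = 1 − 1 = 0
n=23: ⌊(24·8)/107⌋ − ⌊(23·8)/107⌋ = ⌊192/107⌋ − ⌊184/107⌋ = 1 − 1 = 0
n=24: ⌊(25·8)/107⌋ − ⌊(24·8)/107⌋ = ⌊200/107⌋ − ⌊192/107⌋ = 1 − 1 = 0
n=25: ⌊(26·8)/107⌋ − ⌊(25·8)/107⌋ = ⌊208/107⌋ − ⌊200/107⌋ = 1 − 1 = 0
n=26: ⌊(27·8)/107⌋ − ⌊(26·8)/107⌋ = ⌊216/107⌋ − ⌊208/107⌋ = 2 − 1 = 1
n=27: ⌊(28·8)/107⌋ − ⌊(27·8)/107⌋ = ⌊224/107⌋ − ⌊216/107⌋ = 2 − 2 = 0
n=28: ⌊(29·8)/107⌋ − ⌊(28·8)/107⌋ = ⌊232/107⌋ − ⌊224/107⌋ = 2 − 2 = 0
n=29: ⌊(30·8)/107⌋ − ⌊(29·8)/107⌋ = ⌊240/107⌋ − ⌊232/107⌋ = 2 − 2 = 0
n=30: ⌊(31·8)/107⌋ − ⌊(30·8)/107⌋ = ⌊248/107⌋ − ⌊240/107⌋ = 2 − 2 = 0
n=31: ⌊(32·8)/107⌋ − ⌊(31·8)/107⌋ = ⌊256/107⌋ − ⌊248/107⌋ = 2 − 2 = 0
n=32: ⌊(33·8)/107⌋ − ⌊(32·8)/107⌋ = ⌊264/107⌋ − ⌊256/107⌋ = 2 − 2 = 0
n=33: ⌊(34·8)/107⌋ − ⌊(33·8)/107⌋ = ⌊272/107⌋ − ⌊264/107⌋ = 2 − 2 = 0
n=34: ⌊(35·8)/107⌋ − ⌊(34·8)/107⌋ = ⌊280/107⌋ − ⌊272/107⌋ = 2 − 2 = 0
n=35: ⌊(36·8)/107⌋ − ⌊(35·8)/107⌋ = ⌊288/107⌋ − ⌊280/107⌋ = 2 − 2 = 0
n=36: ⌊(37·8)/107⌋ − ⌊(36·8)/107⌋ = ⌊296/107⌋ − ⌊288/107⌋ = 2 − 2 = 0
n=37: ⌊(38·8)/107⌋ − ⌊(37·8)/107⌋ = ⌊304/107⌋ − ⌊296/107⌋ = 2 − 2 = 0
n=38: ⌊(39·8)/107⌋ − ⌊(38·8)/107⌋ = ⌊312/107⌋ − ⌊304/107⌋ = 2 − 2 = 0
n=39: ⌊(40·8)/107⌋ − ⌊(39·8)/107⌋ = ⌊320/107⌋ − ⌊312/107⌋ = 2 − 2 = 0
n=40: ⌊(41·8)/107⌋ − ⌊(40·8)/107⌋ = ⌊328/107⌋ − ⌊320/107⌋ = 3 − 2 = 1
n=41: ⌊(42·8)/107⌋ − ⌊(41·8)/107⌋ = ⌊336/107⌋ − ⌊328/107⌋ = 3 − 3 = 0
n=42: ⌊(43·8)/107⌋ − ⌊(42·8)/107⌋ = ⌊344/107⌋ − ⌊336/107⌋ = 3 − 3 = 0
n=43: ⌊(44·8)/107⌋ − ⌊(43·8)/107⌋ = ⌊352/107⌋ − ⌊344/107⌋ = 3 − 3 = 0
n=44: ⌊(45·8)/107⌋ − ⌊(44·8)/107⌋ = ⌊360/107⌋ − ⌊352/107⌋ = 3 − 3 = 0
n=45: ⌊(46·8)/107⌋ − ⌊(45·8)/107⌋ = ⌊368/107⌋ − ⌊360/107⌋ = 3 − 3 = 0
n=46: ⌊(47·8)/107⌋ − ⌊(46·8)/107⌋ = ⌊376/107⌋ − ⌊368/107⌋ = 3 − 3 = 0
n=47: ⌊(48·8)/107⌋ − ⌊(47·8)/107⌋ = ⌊384/107⌋ − ⌊376/107⌋ = 3 − 3 = 0
n=48: ⌊(49·8)/107⌋ − ⌊(48·8)/107⌋ = ⌊392/107⌋ − ⌊384/107⌋ = 3 − 3 = 0
n=49: ⌊(50·8)/107⌋ − ⌊(49·8)/107⌋ = ⌊400/107⌋ − ⌊392/107⌋ = 3 − 3 = 0
n=50: ⌊(51·8)/107⌋ − ⌊(50·8)/107⌋ = ⌊408/107⌋ − ⌊400/107⌋ = 3 − 3 = 0
n=51: ⌊(52·8)/107⌋ − ⌊(51·8)/107⌋ = ⌊416/107⌋ − ⌊408/107⌋ = 3 − 3 = 0
n=52: ⌊(53·8)/107⌋ − ⌊(52·8)/107⌋ = ⌊424/107⌋ − ⌊416/107⌋ = 3 − 3 = 0
n=53: ⌊(54·8)/107⌋ − ⌊(53·8)/107⌋ = ⌊432/107⌋ − ⌊424/107⌋ = 4 − 3 = 1
n=54: ⌊(55·8)/107⌋ − ⌊(54·8)/107⌋ = ⌊440/107⌋ − ⌊432/107⌋ = 4 − 4 = 0
n=55: ⌊(56·8)/107⌋ − ⌊(55·8)/107⌋ = ⌊448/107⌋ − ⌊440/107⌋ = 4 − 4 = 0
n=56: ⌊(57·8)/107⌋ − ⌊(56·8)/107⌋ = ⌊456/107⌋ − ⌊448/107⌋ = 4 − 4 = 0
n=57: ⌊(58·8)/107⌋ − ⌊(57·8)/107⌋ = ⌊464/107⌋ − ⌊456/107⌋ = 4 − 4 = 0
n=58: ⌊(59·8)/107⌋ − ⌊(58·8)/107⌋ = ⌊472/107⌋ − ⌊464/107⌋ = 4 − 4 = 0
n=59: ⌊(60·8)/107⌋ − ⌊(59·8)/107⌋ = ⌊480/107⌋ − ⌊472/107⌋ = 4 − 4 = 0
n=60: ⌊(61·8)/107⌋ − ⌊(60·8)/107⌋ = ⌊488/107⌋ − ⌊480/107⌋ = 4 − 4 = 0
n=61: ⌊(62·8)/107⌋ − ⌊(61·8)/107⌋ = ⌊496/107⌋ − ⌊488/107⌋ = 4 − 4 = 0
n=62: ⌊(63·8)/107⌋ − ⌊(62·8)/107⌋ = ⌊504/107⌋ − ⌊496/107⌋ = 4 − 4 = 0
n=63: ⌊(64·8)/107⌋ − ⌊(63·8)/107⌋ = ⌊512/107⌋ − ⌊504/107⌋ = 4 − 4 = 0
n=64: ⌊(65·8)/107⌋ − ⌊(64·8)/107⌋ = ⌊520/107⌋ − ⌊512/107⌋ = 4 − 4 = 0
n=65: ⌊(66·8)/107⌋ − ⌊(65·8)/107⌋ = ⌊528/107⌋ − ⌊520/107⌋ = 4 − 4 = 0
n=66: ⌊(67·8)/107⌋ − ⌊(66·8)/107⌋ = ⌊536/107⌋ − ⌊528/107⌋ = 5 − 4 = 1
n=67: ⌊(68·8)/107⌋ − ⌊(67·8)/107⌋ = ⌊544/107⌋ − ⌊536/107⌋ = 5 − 5 = 0
n=68: ⌊(69·8)/107⌋ − ⌊(68·8)/107⌋ = ⌊552/107⌋ − ⌊544/107⌋ = 5 − 5 = 0
n=69: ⌊(70·8)/107⌋ − ⌊(69·8)/107⌋ = ⌊560/107⌋ − ⌊552/107⌋ = 5 − 5 = 0
n=70: ⌊(71·8)/107⌋ − ⌊(70·8)/107⌋ = ⌊568/107⌋ − ⌊560/107⌋ = 5 − 5 = 0
n=71: ⌊(72·8)/107⌋ − ⌊(71·8)/107⌋ = ⌊576/107⌋ − ⌊568/107⌋ = 5 − 5 = 0
n=72: ⌊(73·8)/107⌋ − ⌊(72·8)/107⌋ = ⌊584/107⌋ − ⌊576/107⌋ = 5 − 5 = 0
n=73: ⌊(74·8)/107⌋ − ⌊(73·8)/107⌋ = ⌊592/107⌋ − ⌊584/107⌋ = 5 − 5 = 0
n=74: ⌊(75·8)/107⌋ − ⌊(74·8)/107⌋ = ⌊600/107⌋ − ⌊592/107⌋ = 5 − 5 = 0
n=75: ⌊(76·8)/107⌋ − ⌊(75·8)/107⌋ = ⌊608/107⌋ − ⌊600/107⌋ = 5 − 5 = 0
n=76: ⌊(77·8)/107⌋ − ⌊(76·8)/107⌋ = ⌊616/107⌋ − ⌊608/107⌋ = 5 − 5 = 0
n=77: ⌊(78·8)/107⌋ − ⌊(77·8)/107⌋ = ⌊624/107⌋ − ⌊616/107⌋ = 5 − 5 = 0
n=78: ⌊(79·8)/107⌋ − ⌊(78·8)/107⌋ = ⌊632/107⌋ − ⌊624/107⌋ = 5 − 5 = 0
n=79: ⌊(80·8)/107⌋ − ⌊(79·8)/107⌋ = ⌊640/107⌋ − ⌊632/107⌋ = 5 − 5 = 0
n=80: ⌊(81·8)/107⌋ − ⌊(80·8)/107⌋ = ⌊648/107⌋ − ⌊640/107⌋ = 6 − 5 = 1
n=81: ⌊(82·8)/107⌋ − ⌊(81·8)/107⌋ = ⌊656/107⌋ − ⌊648/107⌋ = 6 − 6 = 0
n=82: ⌊(83·8)/107⌋ − ⌊(82·8)/107⌋ = ⌊664/107⌋ − ⌊656/107⌋ = 6 − 6 = 0
n=83: ⌊(84·8)/107⌋ − ⌊(83·8)/107⌋ = ⌊672/107⌋ − ⌊664/107⌋ = 6 − 6 = 0
n=84: ⌊(85·8)/107⌋ − ⌊(84·8)/107⌋ = ⌊680/107⌋ − ⌊672/107⌋ = 6 − 6 = 0
n=85: ⌊(86·8)/107⌋ − ⌊(85·8)/107⌋ = ⌊688/107⌋ − ⌊680/107⌋ = 6 − 6 = 0
n=86: ⌊(87·8)/107⌋ − ⌊(86·8)/107⌋ = ⌊696/107⌋ − ⌊688/107⌋ = 6 − 6 = 0
n=87: ⌊(88·8)/107⌋ − ⌊(87·8)/107⌋ = ⌊704/107⌋ − ⌊696/107⌋ = 6 − 6 = 0
n=88: ⌊(89·8)/107⌋ − ⌊(88·8)/107⌋ = ⌊712/107⌋ − ⌊704/107⌋ = 6 − 6 = 0
n=89: ⌊(90·8)/107⌋ − ⌊(89·8)/107⌋ = ⌊720/107⌋ − ⌊712/107⌋ = 6 − 6 = 0
n=90: ⌊(91·8)/107⌋ − ⌊(90·8)/107⌋ = ⌊728/107⌋ − ⌊720/107⌋ = 6 − 6 = 0
n=91: ⌊(92·8)/107⌋ − ⌊(91·8)/107⌋ = ⌊736/107⌋ − ⌊728/107⌋ = 6 − 6 = 0
n=92: ⌊(93·8)/107⌋ − ⌊(92·8)/107⌋ = ⌊744/107⌋ − ⌊736/107⌋ = 6 − 6 = 0
n=93: ⌊(94·8)/107⌋ − ⌊(93·8)/107⌋ = ⌊752/107⌋ − ⌊744/107⌋ = 7 − 6 = 1
n=94: ⌊(95·8)/107⌋ − ⌊(94·8)/107⌋ = ⌊760/107⌋ − ⌊752/107⌋ = 7 − 7 = 0
n=95: ⌊(96·8)/107⌋ − ⌊(95·8)/107⌋ = ⌊768/107⌋ − ⌊760/107⌋ = 7 − 7 = 0
n=96: ⌊(97·8)/107⌋ − ⌊(96·8)/107⌋ = ⌊776/107⌋ − ⌊768/107⌋ = 7 − 7 = 0
n=97: ⌊(98·8)/107⌋ − ⌊(97·8)/107⌋ = ⌊784/107⌋ − ⌊776/107⌋ = 7 − 7 = 0
n=98: ⌊(99·8)/107⌋ − ⌊(98·8)/107⌋ = ⌊792/107⌋ − ⌊784/107⌋ = 7 − 7 = 0
n=99: ⌊(100·8)/107⌋ − ⌊(99·8)/107⌋ = ⌊800/107⌋ − ⌊792/107⌋ = 7 − 7 = 0
n=100: ⌊(101·8)/107⌋ − ⌊(100·8)/107⌋ = ⌊808/107⌋ − ⌊800/107⌋ = 7 − 7 = 0
n=101: ⌊(102·8)/107⌋ − ⌊(101·8)/107⌋ = ⌊816/107⌋ − ⌊808/107⌋ = 7 − 7 = 0
n=102: ⌊(103·8)/107⌋ − ⌊(102·8)/107⌋ = ⌊824/107⌋ − ⌊816/107⌋ = 7 − 7 = 0
n=103: ⌊(104·8)/107⌋ − ⌊(103·8)/107⌋ = ⌊832/107⌋ − ⌊824/107⌋ = 7 − 7 = 0
n=104: ⌊(105·8)/107⌋ − ⌊(104·8)/107⌋ = ⌊840/107⌋ − ⌊832/107⌋ = 7 − 7 = 0
n=105: ⌊(106·8)/107⌋ − ⌊(105·8)/107⌋ = ⌊848/107⌋ − ⌊840/107⌋ = 7 − 7 = 0
n=106: ⌊(107·8)/107⌋ − ⌊(106·8)/107⌋ = ⌊856/107⌋ − ⌊848/107⌋ = 8 − 7 = 1
n=107: ⌊(108·8)/107⌋ − ⌊(107·8)/107⌋ = ⌊864/107⌋ − ⌊856/107⌋ = 8 − 8 = 0
n=108: ⌊(109·8)/107⌋ − ⌊(108·8)/107⌋ = ⌊872/107⌋ − ⌊864/107⌋ = 8 − 8 = 0

0000000000000100000000000010000000000000100000000000010000000000001000000000000010000000000001000000000000100
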